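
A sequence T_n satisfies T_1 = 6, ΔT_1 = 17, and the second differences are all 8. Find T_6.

Build the table forward from the leading diagonal:
Δ²: 8, 8, 8, 8, 8, 8
Δ: 17, 25, 33, 41, 49, 57
T: 6, 23, 48, 81, 122, 171

171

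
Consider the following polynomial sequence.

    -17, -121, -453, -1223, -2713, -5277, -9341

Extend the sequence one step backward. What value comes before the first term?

Δ: -104  -332  -770  -1490  -2564  -4064
Δ²: -228  -438  -720  -1074  -1500
Δ³: -210  -282  -354  -426
Δ⁴: -72  -72  -72
The fourth differences are constant at -72.
Work back: -210 + 72 = -138;  -228 + 138 = -90;  -104 + 90 = -14;  -17 + 14 = -3

-3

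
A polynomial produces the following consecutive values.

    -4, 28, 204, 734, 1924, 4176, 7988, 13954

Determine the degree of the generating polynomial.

4

32, 176, 530, 1190, 2252, 3812, 5966
144, 354, 660, 1062, 1560, 2154
210, 306, 402, 498, 594
96, 96, 96, 96
The fourth differences are constant, so the polynomial has degree 4.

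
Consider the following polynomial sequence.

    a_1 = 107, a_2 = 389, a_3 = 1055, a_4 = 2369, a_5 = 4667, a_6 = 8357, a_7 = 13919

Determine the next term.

21905

282 , 666 , 1314 , 2298 , 3690 , 5562
384 , 648 , 984 , 1392 , 1872
264 , 336 , 408 , 480
72 , 72 , 72
The fourth differences are constant (72).
480 + 72 = 552;  1872 + 552 = 2424;  5562 + 2424 = 7986;  13919 + 7986 = 21905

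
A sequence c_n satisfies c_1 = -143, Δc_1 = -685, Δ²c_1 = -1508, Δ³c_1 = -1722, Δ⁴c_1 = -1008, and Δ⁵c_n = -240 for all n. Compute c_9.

Build the table forward from the leading diagonal:
D5: -240  -240  -240  -240  -240  -240  -240  -240  -240
D4: -1008  -1248  -1488  -1728  -1968  -2208  -2448  -2688  -2928
D3: -1722  -2730  -3978  -5466  -7194  -9162  -11370  -13818  -16506
D2: -1508  -3230  -5960  -9938  -15404  -22598  -31760  -43130  -56948
D1: -685  -2193  -5423  -11383  -21321  -36725  -59323  -91083  -134213
c: -143  -828  -3021  -8444  -19827  -41148  -77873  -137196  -228279

-228279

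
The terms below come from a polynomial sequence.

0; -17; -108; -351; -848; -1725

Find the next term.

D1: -17 , -91 , -243 , -497 , -877
D2: -74 , -152 , -254 , -380
D3: -78 , -102 , -126
D4: -24 , -24
The fourth differences are constant (-24).
-126 − 24 = -150;  -380 − 150 = -530;  -877 − 530 = -1407;  -1725 − 1407 = -3132

-3132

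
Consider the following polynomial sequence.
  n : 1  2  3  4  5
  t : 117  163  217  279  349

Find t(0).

46  54  62  70
8  8  8
The second differences are constant at 8.
Work back: 46 − 8 = 38;  117 − 38 = 79

79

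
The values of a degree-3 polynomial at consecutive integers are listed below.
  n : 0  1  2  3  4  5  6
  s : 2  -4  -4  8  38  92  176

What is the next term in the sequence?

First differences: -6  0  12  30  54  84
Second differences: 6  12  18  24  30
Third differences: 6  6  6  6
Constant third difference = 6, so extend:
30 + 6 = 36;  84 + 36 = 120;  176 + 120 = 296

296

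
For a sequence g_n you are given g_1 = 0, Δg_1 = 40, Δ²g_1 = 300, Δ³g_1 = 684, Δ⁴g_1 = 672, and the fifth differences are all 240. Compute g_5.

Build the table forward from the leading diagonal:
D5: 240, 240, 240, 240, 240
D4: 672, 912, 1152, 1392, 1632
D3: 684, 1356, 2268, 3420, 4812
D2: 300, 984, 2340, 4608, 8028
D1: 40, 340, 1324, 3664, 8272
g: 0, 40, 380, 1704, 5368

5368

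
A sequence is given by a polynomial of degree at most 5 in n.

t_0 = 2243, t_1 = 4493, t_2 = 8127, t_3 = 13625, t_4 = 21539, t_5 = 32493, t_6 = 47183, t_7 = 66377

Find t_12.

261827

Δ: 2250  3634  5498  7914  10954  14690  19194
Δ²: 1384  1864  2416  3040  3736  4504
Δ³: 480  552  624  696  768
Δ⁴: 72  72  72  72
The fourth differences are constant (72).
768 + 72 = 840;  4504 + 840 = 5344;  19194 + 5344 = 24538;  66377 + 24538 = 90915
840 + 72 = 912;  5344 + 912 = 6256;  24538 + 6256 = 30794;  90915 + 30794 = 121709
912 + 72 = 984;  6256 + 984 = 7240;  30794 + 7240 = 38034;  121709 + 38034 = 159743
984 + 72 = 1056;  7240 + 1056 = 8296;  38034 + 8296 = 46330;  159743 + 46330 = 206073
1056 + 72 = 1128;  8296 + 1128 = 9424;  46330 + 9424 = 55754;  206073 + 55754 = 261827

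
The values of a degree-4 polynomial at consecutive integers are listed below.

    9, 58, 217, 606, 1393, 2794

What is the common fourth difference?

48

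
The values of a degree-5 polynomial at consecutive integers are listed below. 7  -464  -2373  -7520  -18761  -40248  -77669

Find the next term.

-138488

First differences: -471, -1909, -5147, -11241, -21487, -37421
Second differences: -1438, -3238, -6094, -10246, -15934
Third differences: -1800, -2856, -4152, -5688
Fourth differences: -1056, -1296, -1536
Fifth differences: -240, -240
Constant fifth difference = -240, so extend:
-1536 − 240 = -1776;  -5688 − 1776 = -7464;  -15934 − 7464 = -23398;  -37421 − 23398 = -60819;  -77669 − 60819 = -138488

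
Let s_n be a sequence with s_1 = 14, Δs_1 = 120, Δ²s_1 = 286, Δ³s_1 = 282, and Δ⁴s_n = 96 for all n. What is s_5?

3434

Build the table forward from the leading diagonal:
Fourth differences: 96, 96, 96, 96, 96
Third differences: 282, 378, 474, 570, 666
Second differences: 286, 568, 946, 1420, 1990
First differences: 120, 406, 974, 1920, 3340
s: 14, 134, 540, 1514, 3434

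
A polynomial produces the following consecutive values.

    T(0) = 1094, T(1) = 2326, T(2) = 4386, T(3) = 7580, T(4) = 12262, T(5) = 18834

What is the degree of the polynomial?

4

1232, 2060, 3194, 4682, 6572
828, 1134, 1488, 1890
306, 354, 402
48, 48
The fourth differences are constant, so the polynomial has degree 4.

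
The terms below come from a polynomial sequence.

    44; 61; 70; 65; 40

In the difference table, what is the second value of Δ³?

Δ: 17, 9, -5, -25
Δ²: -8, -14, -20
Δ³: -6, -6

-6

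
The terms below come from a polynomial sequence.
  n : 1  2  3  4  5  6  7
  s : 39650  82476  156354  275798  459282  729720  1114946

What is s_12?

42826, 73878, 119444, 183484, 270438, 385226
31052, 45566, 64040, 86954, 114788
14514, 18474, 22914, 27834
3960, 4440, 4920
480, 480
Fifth differences constant at 480.
4920 + 480 = 5400;  27834 + 5400 = 33234;  114788 + 33234 = 148022;  385226 + 148022 = 533248;  1114946 + 533248 = 1648194
5400 + 480 = 5880;  33234 + 5880 = 39114;  148022 + 39114 = 187136;  533248 + 187136 = 720384;  1648194 + 720384 = 2368578
5880 + 480 = 6360;  39114 + 6360 = 45474;  187136 + 45474 = 232610;  720384 + 232610 = 952994;  2368578 + 952994 = 3321572
6360 + 480 = 6840;  45474 + 6840 = 52314;  232610 + 52314 = 284924;  952994 + 284924 = 1237918;  3321572 + 1237918 = 4559490
6840 + 480 = 7320;  52314 + 7320 = 59634;  284924 + 59634 = 344558;  1237918 + 344558 = 1582476;  4559490 + 1582476 = 6141966

6141966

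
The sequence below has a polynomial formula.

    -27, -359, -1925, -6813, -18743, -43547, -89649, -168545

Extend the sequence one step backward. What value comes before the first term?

7

Δ: -332  -1566  -4888  -11930  -24804  -46102  -78896
Δ²: -1234  -3322  -7042  -12874  -21298  -32794
Δ³: -2088  -3720  -5832  -8424  -11496
Δ⁴: -1632  -2112  -2592  -3072
Δ⁵: -480  -480  -480
The fifth differences are constant at -480.
Work back: -1632 + 480 = -1152;  -2088 + 1152 = -936;  -1234 + 936 = -298;  -332 + 298 = -34;  -27 + 34 = 7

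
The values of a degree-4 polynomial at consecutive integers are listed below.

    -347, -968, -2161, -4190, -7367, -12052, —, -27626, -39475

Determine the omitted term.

Using the first 6 terms:
-621, -1193, -2029, -3177, -4685
-572, -836, -1148, -1508
-264, -312, -360
-48, -48
Constant fourth difference = -48.
Extend forward: -360 − 48 = -408;  -1508 − 408 = -1916;  -4685 − 1916 = -6601;  -12052 − 6601 = -18653

-18653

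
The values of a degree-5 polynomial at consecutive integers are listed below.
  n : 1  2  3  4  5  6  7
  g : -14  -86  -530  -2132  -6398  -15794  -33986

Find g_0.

-72, -444, -1602, -4266, -9396, -18192
-372, -1158, -2664, -5130, -8796
-786, -1506, -2466, -3666
-720, -960, -1200
-240, -240
The fifth differences are constant at -240.
Work back: -720 + 240 = -480;  -786 + 480 = -306;  -372 + 306 = -66;  -72 + 66 = -6;  -14 + 6 = -8

-8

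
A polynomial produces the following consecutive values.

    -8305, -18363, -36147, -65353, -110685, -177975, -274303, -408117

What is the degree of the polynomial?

5

Δ: -10058, -17784, -29206, -45332, -67290, -96328, -133814
Δ²: -7726, -11422, -16126, -21958, -29038, -37486
Δ³: -3696, -4704, -5832, -7080, -8448
Δ⁴: -1008, -1128, -1248, -1368
Δ⁵: -120, -120, -120
The fifth differences are constant, so the polynomial has degree 5.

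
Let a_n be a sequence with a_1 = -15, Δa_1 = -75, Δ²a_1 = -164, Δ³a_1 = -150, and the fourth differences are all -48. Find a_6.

Build the table forward from the leading diagonal:
Δ⁴: -48  -48  -48  -48  -48  -48
Δ³: -150  -198  -246  -294  -342  -390
Δ²: -164  -314  -512  -758  -1052  -1394
Δ: -75  -239  -553  -1065  -1823  -2875
a: -15  -90  -329  -882  -1947  -3770

-3770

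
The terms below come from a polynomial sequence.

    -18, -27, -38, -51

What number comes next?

-9, -11, -13
-2, -2
Constant second difference = -2, so extend:
-13 − 2 = -15;  -51 − 15 = -66

-66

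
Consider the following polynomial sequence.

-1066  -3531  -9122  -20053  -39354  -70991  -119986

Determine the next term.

-192537

D1: -2465, -5591, -10931, -19301, -31637, -48995
D2: -3126, -5340, -8370, -12336, -17358
D3: -2214, -3030, -3966, -5022
D4: -816, -936, -1056
D5: -120, -120
The fifth differences are constant (-120).
-1056 − 120 = -1176;  -5022 − 1176 = -6198;  -17358 − 6198 = -23556;  -48995 − 23556 = -72551;  -119986 − 72551 = -192537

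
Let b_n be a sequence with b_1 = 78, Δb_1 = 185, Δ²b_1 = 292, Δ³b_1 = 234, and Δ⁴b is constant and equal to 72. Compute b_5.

3578

Build the table forward from the leading diagonal:
D4: 72  72  72  72  72
D3: 234  306  378  450  522
D2: 292  526  832  1210  1660
D1: 185  477  1003  1835  3045
b: 78  263  740  1743  3578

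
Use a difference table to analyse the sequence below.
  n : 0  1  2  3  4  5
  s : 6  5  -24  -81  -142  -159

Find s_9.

2013

Δ: -1  -29  -57  -61  -17
Δ²: -28  -28  -4  44
Δ³: 0  24  48
Δ⁴: 24  24
The fourth differences are constant (24).
48 + 24 = 72;  44 + 72 = 116;  -17 + 116 = 99;  -159 + 99 = -60
72 + 24 = 96;  116 + 96 = 212;  99 + 212 = 311;  -60 + 311 = 251
96 + 24 = 120;  212 + 120 = 332;  311 + 332 = 643;  251 + 643 = 894
120 + 24 = 144;  332 + 144 = 476;  643 + 476 = 1119;  894 + 1119 = 2013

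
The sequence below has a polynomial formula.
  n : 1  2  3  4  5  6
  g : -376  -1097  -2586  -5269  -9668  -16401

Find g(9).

Δ: -721 , -1489 , -2683 , -4399 , -6733
Δ²: -768 , -1194 , -1716 , -2334
Δ³: -426 , -522 , -618
Δ⁴: -96 , -96
Constant fourth difference = -96, so extend:
-618 − 96 = -714;  -2334 − 714 = -3048;  -6733 − 3048 = -9781;  -16401 − 9781 = -26182
-714 − 96 = -810;  -3048 − 810 = -3858;  -9781 − 3858 = -13639;  -26182 − 13639 = -39821
-810 − 96 = -906;  -3858 − 906 = -4764;  -13639 − 4764 = -18403;  -39821 − 18403 = -58224

-58224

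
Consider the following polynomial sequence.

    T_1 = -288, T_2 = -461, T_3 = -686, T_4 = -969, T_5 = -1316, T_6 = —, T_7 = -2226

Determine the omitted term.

-1733

Using the first 5 terms:
-173, -225, -283, -347
-52, -58, -64
-6, -6
Constant third difference = -6.
Extend forward: -64 − 6 = -70;  -347 − 70 = -417;  -1316 − 417 = -1733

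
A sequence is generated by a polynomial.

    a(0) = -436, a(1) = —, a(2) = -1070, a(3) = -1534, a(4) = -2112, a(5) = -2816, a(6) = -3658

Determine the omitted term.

-708

Using the last 5 terms:
D1: -464  -578  -704  -842
D2: -114  -126  -138
D3: -12  -12
Constant third difference = -12.
Extend backward: -114 + 12 = -102;  -464 + 102 = -362;  -1070 + 362 = -708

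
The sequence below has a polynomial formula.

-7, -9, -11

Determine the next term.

D1: -2  -2
The first differences are constant (-2).
-11 − 2 = -13

-13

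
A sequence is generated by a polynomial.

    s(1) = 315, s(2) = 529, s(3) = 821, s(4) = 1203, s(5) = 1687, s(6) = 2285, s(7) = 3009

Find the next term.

3871

First differences: 214, 292, 382, 484, 598, 724
Second differences: 78, 90, 102, 114, 126
Third differences: 12, 12, 12, 12
Constant third difference = 12, so extend:
126 + 12 = 138;  724 + 138 = 862;  3009 + 862 = 3871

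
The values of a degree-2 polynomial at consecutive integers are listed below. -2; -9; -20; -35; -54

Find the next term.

-7  -11  -15  -19
-4  -4  -4
Constant second difference = -4, so extend:
-19 − 4 = -23;  -54 − 23 = -77

-77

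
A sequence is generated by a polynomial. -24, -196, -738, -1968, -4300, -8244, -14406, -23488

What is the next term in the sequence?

-172  -542  -1230  -2332  -3944  -6162  -9082
-370  -688  -1102  -1612  -2218  -2920
-318  -414  -510  -606  -702
-96  -96  -96  -96
The fourth differences are constant (-96).
-702 − 96 = -798;  -2920 − 798 = -3718;  -9082 − 3718 = -12800;  -23488 − 12800 = -36288

-36288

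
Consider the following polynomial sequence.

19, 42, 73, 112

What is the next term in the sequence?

159

D1: 23, 31, 39
D2: 8, 8
The second differences are constant (8).
39 + 8 = 47;  112 + 47 = 159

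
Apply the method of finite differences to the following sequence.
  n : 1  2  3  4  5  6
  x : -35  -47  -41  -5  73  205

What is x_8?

679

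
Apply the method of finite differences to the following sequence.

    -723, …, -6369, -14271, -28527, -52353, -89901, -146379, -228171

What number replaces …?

-2421

Using the last 7 terms:
Δ: -7902  -14256  -23826  -37548  -56478  -81792
Δ²: -6354  -9570  -13722  -18930  -25314
Δ³: -3216  -4152  -5208  -6384
Δ⁴: -936  -1056  -1176
Δ⁵: -120  -120
Constant fifth difference = -120.
Extend backward: -936 + 120 = -816;  -3216 + 816 = -2400;  -6354 + 2400 = -3954;  -7902 + 3954 = -3948;  -6369 + 3948 = -2421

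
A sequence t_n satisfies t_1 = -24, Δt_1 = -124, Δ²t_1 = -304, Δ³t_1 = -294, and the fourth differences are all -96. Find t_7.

Build the table forward from the leading diagonal:
Fourth differences: -96  -96  -96  -96  -96  -96  -96
Third differences: -294  -390  -486  -582  -678  -774  -870
Second differences: -304  -598  -988  -1474  -2056  -2734  -3508
First differences: -124  -428  -1026  -2014  -3488  -5544  -8278
t: -24  -148  -576  -1602  -3616  -7104  -12648

-12648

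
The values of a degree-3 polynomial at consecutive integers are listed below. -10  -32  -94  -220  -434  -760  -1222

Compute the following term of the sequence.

Δ: -22  -62  -126  -214  -326  -462
Δ²: -40  -64  -88  -112  -136
Δ³: -24  -24  -24  -24
Third differences constant at -24.
-136 − 24 = -160;  -462 − 160 = -622;  -1222 − 622 = -1844

-1844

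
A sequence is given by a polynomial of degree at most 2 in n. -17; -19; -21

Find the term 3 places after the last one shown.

-27

Δ: -2  -2
The first differences are constant (-2).
-21 − 2 = -23
-23 − 2 = -25
-25 − 2 = -27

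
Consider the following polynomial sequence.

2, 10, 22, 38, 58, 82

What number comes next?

First differences: 8, 12, 16, 20, 24
Second differences: 4, 4, 4, 4
Second differences constant at 4.
24 + 4 = 28;  82 + 28 = 110

110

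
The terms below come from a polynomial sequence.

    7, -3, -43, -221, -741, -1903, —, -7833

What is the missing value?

Using the first 6 terms:
Δ: -10, -40, -178, -520, -1162
Δ²: -30, -138, -342, -642
Δ³: -108, -204, -300
Δ⁴: -96, -96
Constant fourth difference = -96.
Extend forward: -300 − 96 = -396;  -642 − 396 = -1038;  -1162 − 1038 = -2200;  -1903 − 2200 = -4103

-4103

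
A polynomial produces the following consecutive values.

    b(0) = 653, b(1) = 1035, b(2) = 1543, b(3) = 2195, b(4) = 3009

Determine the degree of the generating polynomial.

3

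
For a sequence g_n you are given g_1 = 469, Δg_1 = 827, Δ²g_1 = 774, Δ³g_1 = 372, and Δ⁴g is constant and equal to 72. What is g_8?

38052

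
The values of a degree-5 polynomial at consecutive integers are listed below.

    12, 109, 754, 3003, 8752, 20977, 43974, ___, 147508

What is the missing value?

Using the first 7 terms:
First differences: 97  645  2249  5749  12225  22997
Second differences: 548  1604  3500  6476  10772
Third differences: 1056  1896  2976  4296
Fourth differences: 840  1080  1320
Fifth differences: 240  240
Constant fifth difference = 240.
Extend forward: 1320 + 240 = 1560;  4296 + 1560 = 5856;  10772 + 5856 = 16628;  22997 + 16628 = 39625;  43974 + 39625 = 83599

83599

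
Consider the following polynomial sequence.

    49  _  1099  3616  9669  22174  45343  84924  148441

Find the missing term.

258

Using the last 7 terms:
D1: 2517  6053  12505  23169  39581  63517
D2: 3536  6452  10664  16412  23936
D3: 2916  4212  5748  7524
D4: 1296  1536  1776
D5: 240  240
Constant fifth difference = 240.
Extend backward: 1296 − 240 = 1056;  2916 − 1056 = 1860;  3536 − 1860 = 1676;  2517 − 1676 = 841;  1099 − 841 = 258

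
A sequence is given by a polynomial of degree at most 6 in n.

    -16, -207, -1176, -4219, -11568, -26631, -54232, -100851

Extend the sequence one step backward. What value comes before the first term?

-191  -969  -3043  -7349  -15063  -27601  -46619
-778  -2074  -4306  -7714  -12538  -19018
-1296  -2232  -3408  -4824  -6480
-936  -1176  -1416  -1656
-240  -240  -240
The fifth differences are constant at -240.
Work back: -936 + 240 = -696;  -1296 + 696 = -600;  -778 + 600 = -178;  -191 + 178 = -13;  -16 + 13 = -3

-3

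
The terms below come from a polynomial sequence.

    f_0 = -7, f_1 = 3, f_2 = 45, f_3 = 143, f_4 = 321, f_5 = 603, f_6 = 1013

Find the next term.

Δ: 10, 42, 98, 178, 282, 410
Δ²: 32, 56, 80, 104, 128
Δ³: 24, 24, 24, 24
Third differences constant at 24.
128 + 24 = 152;  410 + 152 = 562;  1013 + 562 = 1575

1575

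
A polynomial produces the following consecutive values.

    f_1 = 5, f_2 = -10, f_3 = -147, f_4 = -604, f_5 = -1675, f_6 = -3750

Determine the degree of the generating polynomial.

-15, -137, -457, -1071, -2075
-122, -320, -614, -1004
-198, -294, -390
-96, -96
The fourth differences are constant, so the polynomial has degree 4.

4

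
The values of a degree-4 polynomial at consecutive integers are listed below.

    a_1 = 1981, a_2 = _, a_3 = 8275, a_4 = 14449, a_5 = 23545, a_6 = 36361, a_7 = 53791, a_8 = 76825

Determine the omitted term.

Using the last 6 terms:
First differences: 6174, 9096, 12816, 17430, 23034
Second differences: 2922, 3720, 4614, 5604
Third differences: 798, 894, 990
Fourth differences: 96, 96
Constant fourth difference = 96.
Extend backward: 798 − 96 = 702;  2922 − 702 = 2220;  6174 − 2220 = 3954;  8275 − 3954 = 4321

4321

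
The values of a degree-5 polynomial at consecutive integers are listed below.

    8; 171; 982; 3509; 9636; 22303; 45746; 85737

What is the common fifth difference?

D1: 163, 811, 2527, 6127, 12667, 23443, 39991
D2: 648, 1716, 3600, 6540, 10776, 16548
D3: 1068, 1884, 2940, 4236, 5772
D4: 816, 1056, 1296, 1536
D5: 240, 240, 240

240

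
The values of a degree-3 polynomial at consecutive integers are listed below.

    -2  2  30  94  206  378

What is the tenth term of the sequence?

D1: 4  28  64  112  172
D2: 24  36  48  60
D3: 12  12  12
Third differences constant at 12.
60 + 12 = 72;  172 + 72 = 244;  378 + 244 = 622
72 + 12 = 84;  244 + 84 = 328;  622 + 328 = 950
84 + 12 = 96;  328 + 96 = 424;  950 + 424 = 1374
96 + 12 = 108;  424 + 108 = 532;  1374 + 532 = 1906

1906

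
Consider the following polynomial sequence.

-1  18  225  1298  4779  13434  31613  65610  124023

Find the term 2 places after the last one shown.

362169

First differences: 19  207  1073  3481  8655  18179  33997  58413
Second differences: 188  866  2408  5174  9524  15818  24416
Third differences: 678  1542  2766  4350  6294  8598
Fourth differences: 864  1224  1584  1944  2304
Fifth differences: 360  360  360  360
The fifth differences are constant (360).
2304 + 360 = 2664;  8598 + 2664 = 11262;  24416 + 11262 = 35678;  58413 + 35678 = 94091;  124023 + 94091 = 218114
2664 + 360 = 3024;  11262 + 3024 = 14286;  35678 + 14286 = 49964;  94091 + 49964 = 144055;  218114 + 144055 = 362169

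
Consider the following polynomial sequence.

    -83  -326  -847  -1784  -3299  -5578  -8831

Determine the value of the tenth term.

Δ: -243, -521, -937, -1515, -2279, -3253
Δ²: -278, -416, -578, -764, -974
Δ³: -138, -162, -186, -210
Δ⁴: -24, -24, -24
Fourth differences constant at -24.
-210 − 24 = -234;  -974 − 234 = -1208;  -3253 − 1208 = -4461;  -8831 − 4461 = -13292
-234 − 24 = -258;  -1208 − 258 = -1466;  -4461 − 1466 = -5927;  -13292 − 5927 = -19219
-258 − 24 = -282;  -1466 − 282 = -1748;  -5927 − 1748 = -7675;  -19219 − 7675 = -26894

-26894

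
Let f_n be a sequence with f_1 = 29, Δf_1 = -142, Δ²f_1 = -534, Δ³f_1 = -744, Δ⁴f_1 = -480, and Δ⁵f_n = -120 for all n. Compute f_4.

Build the table forward from the leading diagonal:
Fifth differences: -120, -120, -120, -120
Fourth differences: -480, -600, -720, -840
Third differences: -744, -1224, -1824, -2544
Second differences: -534, -1278, -2502, -4326
First differences: -142, -676, -1954, -4456
f: 29, -113, -789, -2743

-2743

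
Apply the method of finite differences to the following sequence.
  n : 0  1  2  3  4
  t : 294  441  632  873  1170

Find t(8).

3038

First differences: 147, 191, 241, 297
Second differences: 44, 50, 56
Third differences: 6, 6
Constant third difference = 6, so extend:
56 + 6 = 62;  297 + 62 = 359;  1170 + 359 = 1529
62 + 6 = 68;  359 + 68 = 427;  1529 + 427 = 1956
68 + 6 = 74;  427 + 74 = 501;  1956 + 501 = 2457
74 + 6 = 80;  501 + 80 = 581;  2457 + 581 = 3038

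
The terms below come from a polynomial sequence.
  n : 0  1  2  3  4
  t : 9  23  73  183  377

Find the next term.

14, 50, 110, 194
36, 60, 84
24, 24
Third differences constant at 24.
84 + 24 = 108;  194 + 108 = 302;  377 + 302 = 679

679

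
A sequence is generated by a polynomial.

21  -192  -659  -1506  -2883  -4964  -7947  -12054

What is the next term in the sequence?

-213, -467, -847, -1377, -2081, -2983, -4107
-254, -380, -530, -704, -902, -1124
-126, -150, -174, -198, -222
-24, -24, -24, -24
The fourth differences are constant (-24).
-222 − 24 = -246;  -1124 − 246 = -1370;  -4107 − 1370 = -5477;  -12054 − 5477 = -17531

-17531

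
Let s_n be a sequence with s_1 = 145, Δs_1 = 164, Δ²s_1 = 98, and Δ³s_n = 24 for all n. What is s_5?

1485

Build the table forward from the leading diagonal:
Δ³: 24  24  24  24  24
Δ²: 98  122  146  170  194
Δ: 164  262  384  530  700
s: 145  309  571  955  1485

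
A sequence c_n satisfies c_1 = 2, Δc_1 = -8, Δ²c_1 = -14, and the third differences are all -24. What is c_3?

-28

Build the table forward from the leading diagonal:
Third differences: -24  -24  -24
Second differences: -14  -38  -62
First differences: -8  -22  -60
c: 2  -6  -28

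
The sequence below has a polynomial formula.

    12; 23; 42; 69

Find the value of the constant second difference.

8

Δ: 11, 19, 27
Δ²: 8, 8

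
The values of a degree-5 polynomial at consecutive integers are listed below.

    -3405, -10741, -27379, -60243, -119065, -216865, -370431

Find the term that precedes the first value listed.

-775

D1: -7336  -16638  -32864  -58822  -97800  -153566
D2: -9302  -16226  -25958  -38978  -55766
D3: -6924  -9732  -13020  -16788
D4: -2808  -3288  -3768
D5: -480  -480
The fifth differences are constant at -480.
Work back: -2808 + 480 = -2328;  -6924 + 2328 = -4596;  -9302 + 4596 = -4706;  -7336 + 4706 = -2630;  -3405 + 2630 = -775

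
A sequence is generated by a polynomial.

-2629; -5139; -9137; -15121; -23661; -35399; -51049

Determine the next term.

First differences: -2510 , -3998 , -5984 , -8540 , -11738 , -15650
Second differences: -1488 , -1986 , -2556 , -3198 , -3912
Third differences: -498 , -570 , -642 , -714
Fourth differences: -72 , -72 , -72
Constant fourth difference = -72, so extend:
-714 − 72 = -786;  -3912 − 786 = -4698;  -15650 − 4698 = -20348;  -51049 − 20348 = -71397

-71397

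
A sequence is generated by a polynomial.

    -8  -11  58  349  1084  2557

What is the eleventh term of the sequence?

First differences: -3, 69, 291, 735, 1473
Second differences: 72, 222, 444, 738
Third differences: 150, 222, 294
Fourth differences: 72, 72
Constant fourth difference = 72, so extend:
294 + 72 = 366;  738 + 366 = 1104;  1473 + 1104 = 2577;  2557 + 2577 = 5134
366 + 72 = 438;  1104 + 438 = 1542;  2577 + 1542 = 4119;  5134 + 4119 = 9253
438 + 72 = 510;  1542 + 510 = 2052;  4119 + 2052 = 6171;  9253 + 6171 = 15424
510 + 72 = 582;  2052 + 582 = 2634;  6171 + 2634 = 8805;  15424 + 8805 = 24229
582 + 72 = 654;  2634 + 654 = 3288;  8805 + 3288 = 12093;  24229 + 12093 = 36322

36322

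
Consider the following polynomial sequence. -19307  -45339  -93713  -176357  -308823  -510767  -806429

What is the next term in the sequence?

-1225113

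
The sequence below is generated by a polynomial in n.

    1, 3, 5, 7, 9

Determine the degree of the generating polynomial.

2, 2, 2, 2
The first differences are constant, so the polynomial has degree 1.

1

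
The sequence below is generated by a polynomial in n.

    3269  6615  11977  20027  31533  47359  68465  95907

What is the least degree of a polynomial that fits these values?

4

D1: 3346, 5362, 8050, 11506, 15826, 21106, 27442
D2: 2016, 2688, 3456, 4320, 5280, 6336
D3: 672, 768, 864, 960, 1056
D4: 96, 96, 96, 96
The fourth differences are constant, so the polynomial has degree 4.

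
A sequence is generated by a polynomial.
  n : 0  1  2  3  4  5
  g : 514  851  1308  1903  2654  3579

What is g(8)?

First differences: 337, 457, 595, 751, 925
Second differences: 120, 138, 156, 174
Third differences: 18, 18, 18
Constant third difference = 18, so extend:
174 + 18 = 192;  925 + 192 = 1117;  3579 + 1117 = 4696
192 + 18 = 210;  1117 + 210 = 1327;  4696 + 1327 = 6023
210 + 18 = 228;  1327 + 228 = 1555;  6023 + 1555 = 7578

7578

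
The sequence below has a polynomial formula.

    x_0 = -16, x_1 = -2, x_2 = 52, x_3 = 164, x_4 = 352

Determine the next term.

634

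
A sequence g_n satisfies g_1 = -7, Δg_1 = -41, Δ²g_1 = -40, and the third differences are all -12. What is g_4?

-262

Build the table forward from the leading diagonal:
Δ³: -12, -12, -12, -12
Δ²: -40, -52, -64, -76
Δ: -41, -81, -133, -197
g: -7, -48, -129, -262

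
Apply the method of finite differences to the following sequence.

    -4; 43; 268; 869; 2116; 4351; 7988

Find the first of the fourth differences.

72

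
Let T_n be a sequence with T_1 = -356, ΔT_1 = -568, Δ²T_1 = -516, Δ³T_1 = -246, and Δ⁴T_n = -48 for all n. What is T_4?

-3854

Build the table forward from the leading diagonal:
Fourth differences: -48  -48  -48  -48
Third differences: -246  -294  -342  -390
Second differences: -516  -762  -1056  -1398
First differences: -568  -1084  -1846  -2902
T: -356  -924  -2008  -3854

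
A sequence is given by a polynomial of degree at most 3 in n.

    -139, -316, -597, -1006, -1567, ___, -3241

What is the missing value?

-2304

Using the first 5 terms:
First differences: -177, -281, -409, -561
Second differences: -104, -128, -152
Third differences: -24, -24
Constant third difference = -24.
Extend forward: -152 − 24 = -176;  -561 − 176 = -737;  -1567 − 737 = -2304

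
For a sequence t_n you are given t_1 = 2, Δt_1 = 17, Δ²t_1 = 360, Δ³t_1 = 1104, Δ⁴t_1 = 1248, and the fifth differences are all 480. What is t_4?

Build the table forward from the leading diagonal:
D5: 480  480  480  480
D4: 1248  1728  2208  2688
D3: 1104  2352  4080  6288
D2: 360  1464  3816  7896
D1: 17  377  1841  5657
t: 2  19  396  2237

2237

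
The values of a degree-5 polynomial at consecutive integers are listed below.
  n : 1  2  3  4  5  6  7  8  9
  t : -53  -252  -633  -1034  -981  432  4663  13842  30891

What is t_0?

-199, -381, -401, 53, 1413, 4231, 9179, 17049
-182, -20, 454, 1360, 2818, 4948, 7870
162, 474, 906, 1458, 2130, 2922
312, 432, 552, 672, 792
120, 120, 120, 120
The fifth differences are constant at 120.
Work back: 312 − 120 = 192;  162 − 192 = -30;  -182 + 30 = -152;  -199 + 152 = -47;  -53 + 47 = -6

-6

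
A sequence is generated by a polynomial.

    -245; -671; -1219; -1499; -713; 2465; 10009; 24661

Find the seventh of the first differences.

D1: -426, -548, -280, 786, 3178, 7544, 14652
D2: -122, 268, 1066, 2392, 4366, 7108
D3: 390, 798, 1326, 1974, 2742
D4: 408, 528, 648, 768
D5: 120, 120, 120

14652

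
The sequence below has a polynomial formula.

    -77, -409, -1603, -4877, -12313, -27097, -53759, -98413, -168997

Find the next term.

D1: -332, -1194, -3274, -7436, -14784, -26662, -44654, -70584
D2: -862, -2080, -4162, -7348, -11878, -17992, -25930
D3: -1218, -2082, -3186, -4530, -6114, -7938
D4: -864, -1104, -1344, -1584, -1824
D5: -240, -240, -240, -240
Fifth differences constant at -240.
-1824 − 240 = -2064;  -7938 − 2064 = -10002;  -25930 − 10002 = -35932;  -70584 − 35932 = -106516;  -168997 − 106516 = -275513

-275513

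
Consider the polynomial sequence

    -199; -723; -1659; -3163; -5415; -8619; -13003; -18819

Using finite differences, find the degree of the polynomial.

4

-524, -936, -1504, -2252, -3204, -4384, -5816
-412, -568, -748, -952, -1180, -1432
-156, -180, -204, -228, -252
-24, -24, -24, -24
The fourth differences are constant, so the polynomial has degree 4.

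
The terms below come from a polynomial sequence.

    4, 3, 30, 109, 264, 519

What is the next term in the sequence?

898

-1  27  79  155  255
28  52  76  100
24  24  24
Constant third difference = 24, so extend:
100 + 24 = 124;  255 + 124 = 379;  519 + 379 = 898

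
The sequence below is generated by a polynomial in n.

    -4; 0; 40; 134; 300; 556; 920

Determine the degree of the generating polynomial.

Δ: 4, 40, 94, 166, 256, 364
Δ²: 36, 54, 72, 90, 108
Δ³: 18, 18, 18, 18
The third differences are constant, so the polynomial has degree 3.

3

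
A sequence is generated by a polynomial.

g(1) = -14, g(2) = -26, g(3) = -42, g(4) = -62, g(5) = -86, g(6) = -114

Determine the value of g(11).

First differences: -12 , -16 , -20 , -24 , -28
Second differences: -4 , -4 , -4 , -4
The second differences are constant (-4).
-28 − 4 = -32;  -114 − 32 = -146
-32 − 4 = -36;  -146 − 36 = -182
-36 − 4 = -40;  -182 − 40 = -222
-40 − 4 = -44;  -222 − 44 = -266
-44 − 4 = -48;  -266 − 48 = -314

-314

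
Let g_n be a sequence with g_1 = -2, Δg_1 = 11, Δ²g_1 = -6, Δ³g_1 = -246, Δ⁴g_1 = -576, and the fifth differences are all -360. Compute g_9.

-74338

Build the table forward from the leading diagonal:
D5: -360, -360, -360, -360, -360, -360, -360, -360, -360
D4: -576, -936, -1296, -1656, -2016, -2376, -2736, -3096, -3456
D3: -246, -822, -1758, -3054, -4710, -6726, -9102, -11838, -14934
D2: -6, -252, -1074, -2832, -5886, -10596, -17322, -26424, -38262
D1: 11, 5, -247, -1321, -4153, -10039, -20635, -37957, -64381
g: -2, 9, 14, -233, -1554, -5707, -15746, -36381, -74338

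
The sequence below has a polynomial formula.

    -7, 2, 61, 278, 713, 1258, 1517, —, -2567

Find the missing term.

686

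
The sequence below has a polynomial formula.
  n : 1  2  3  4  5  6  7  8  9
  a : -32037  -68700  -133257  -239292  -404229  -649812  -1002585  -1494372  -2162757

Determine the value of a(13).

Δ: -36663, -64557, -106035, -164937, -245583, -352773, -491787, -668385
Δ²: -27894, -41478, -58902, -80646, -107190, -139014, -176598
Δ³: -13584, -17424, -21744, -26544, -31824, -37584
Δ⁴: -3840, -4320, -4800, -5280, -5760
Δ⁵: -480, -480, -480, -480
Fifth differences constant at -480.
-5760 − 480 = -6240;  -37584 − 6240 = -43824;  -176598 − 43824 = -220422;  -668385 − 220422 = -888807;  -2162757 − 888807 = -3051564
-6240 − 480 = -6720;  -43824 − 6720 = -50544;  -220422 − 50544 = -270966;  -888807 − 270966 = -1159773;  -3051564 − 1159773 = -4211337
-6720 − 480 = -7200;  -50544 − 7200 = -57744;  -270966 − 57744 = -328710;  -1159773 − 328710 = -1488483;  -4211337 − 1488483 = -5699820
-7200 − 480 = -7680;  -57744 − 7680 = -65424;  -328710 − 65424 = -394134;  -1488483 − 394134 = -1882617;  -5699820 − 1882617 = -7582437

-7582437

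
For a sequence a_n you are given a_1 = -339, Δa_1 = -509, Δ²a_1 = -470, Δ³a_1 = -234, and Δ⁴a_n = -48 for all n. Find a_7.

Build the table forward from the leading diagonal:
D4: -48, -48, -48, -48, -48, -48, -48
D3: -234, -282, -330, -378, -426, -474, -522
D2: -470, -704, -986, -1316, -1694, -2120, -2594
D1: -509, -979, -1683, -2669, -3985, -5679, -7799
a: -339, -848, -1827, -3510, -6179, -10164, -15843

-15843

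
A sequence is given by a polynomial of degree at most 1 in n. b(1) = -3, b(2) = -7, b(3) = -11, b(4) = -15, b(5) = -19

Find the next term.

Δ: -4, -4, -4, -4
The first differences are constant (-4).
-19 − 4 = -23

-23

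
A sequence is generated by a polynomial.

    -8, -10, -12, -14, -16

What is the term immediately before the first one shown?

-6

D1: -2, -2, -2, -2
The first differences are constant at -2.
Work back: -8 + 2 = -6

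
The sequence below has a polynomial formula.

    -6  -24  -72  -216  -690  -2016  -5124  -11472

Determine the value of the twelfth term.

-123624

First differences: -18, -48, -144, -474, -1326, -3108, -6348
Second differences: -30, -96, -330, -852, -1782, -3240
Third differences: -66, -234, -522, -930, -1458
Fourth differences: -168, -288, -408, -528
Fifth differences: -120, -120, -120
Constant fifth difference = -120, so extend:
-528 − 120 = -648;  -1458 − 648 = -2106;  -3240 − 2106 = -5346;  -6348 − 5346 = -11694;  -11472 − 11694 = -23166
-648 − 120 = -768;  -2106 − 768 = -2874;  -5346 − 2874 = -8220;  -11694 − 8220 = -19914;  -23166 − 19914 = -43080
-768 − 120 = -888;  -2874 − 888 = -3762;  -8220 − 3762 = -11982;  -19914 − 11982 = -31896;  -43080 − 31896 = -74976
-888 − 120 = -1008;  -3762 − 1008 = -4770;  -11982 − 4770 = -16752;  -31896 − 16752 = -48648;  -74976 − 48648 = -123624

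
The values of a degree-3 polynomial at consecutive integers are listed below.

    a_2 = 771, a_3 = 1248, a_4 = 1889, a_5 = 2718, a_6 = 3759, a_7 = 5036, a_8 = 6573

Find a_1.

434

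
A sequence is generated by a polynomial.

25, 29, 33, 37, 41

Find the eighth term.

D1: 4, 4, 4, 4
The first differences are constant (4).
41 + 4 = 45
45 + 4 = 49
49 + 4 = 53

53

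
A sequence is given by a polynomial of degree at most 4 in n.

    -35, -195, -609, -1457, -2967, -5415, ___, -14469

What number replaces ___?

Using the first 6 terms:
D1: -160, -414, -848, -1510, -2448
D2: -254, -434, -662, -938
D3: -180, -228, -276
D4: -48, -48
Constant fourth difference = -48.
Extend forward: -276 − 48 = -324;  -938 − 324 = -1262;  -2448 − 1262 = -3710;  -5415 − 3710 = -9125

-9125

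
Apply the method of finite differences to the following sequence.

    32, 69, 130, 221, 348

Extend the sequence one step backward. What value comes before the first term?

13

First differences: 37, 61, 91, 127
Second differences: 24, 30, 36
Third differences: 6, 6
The third differences are constant at 6.
Work back: 24 − 6 = 18;  37 − 18 = 19;  32 − 19 = 13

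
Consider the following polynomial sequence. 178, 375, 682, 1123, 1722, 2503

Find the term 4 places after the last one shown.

D1: 197  307  441  599  781
D2: 110  134  158  182
D3: 24  24  24
Constant third difference = 24, so extend:
182 + 24 = 206;  781 + 206 = 987;  2503 + 987 = 3490
206 + 24 = 230;  987 + 230 = 1217;  3490 + 1217 = 4707
230 + 24 = 254;  1217 + 254 = 1471;  4707 + 1471 = 6178
254 + 24 = 278;  1471 + 278 = 1749;  6178 + 1749 = 7927

7927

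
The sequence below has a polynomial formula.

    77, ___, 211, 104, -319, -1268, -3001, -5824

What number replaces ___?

Using the last 6 terms:
D1: -107  -423  -949  -1733  -2823
D2: -316  -526  -784  -1090
D3: -210  -258  -306
D4: -48  -48
Constant fourth difference = -48.
Extend backward: -210 + 48 = -162;  -316 + 162 = -154;  -107 + 154 = 47;  211 − 47 = 164

164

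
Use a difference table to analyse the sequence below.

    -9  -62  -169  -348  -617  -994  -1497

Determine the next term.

Δ: -53  -107  -179  -269  -377  -503
Δ²: -54  -72  -90  -108  -126
Δ³: -18  -18  -18  -18
Third differences constant at -18.
-126 − 18 = -144;  -503 − 144 = -647;  -1497 − 647 = -2144

-2144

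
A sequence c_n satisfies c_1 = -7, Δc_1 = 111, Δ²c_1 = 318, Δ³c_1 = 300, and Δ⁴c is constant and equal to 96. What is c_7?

12869

Build the table forward from the leading diagonal:
D4: 96, 96, 96, 96, 96, 96, 96
D3: 300, 396, 492, 588, 684, 780, 876
D2: 318, 618, 1014, 1506, 2094, 2778, 3558
D1: 111, 429, 1047, 2061, 3567, 5661, 8439
c: -7, 104, 533, 1580, 3641, 7208, 12869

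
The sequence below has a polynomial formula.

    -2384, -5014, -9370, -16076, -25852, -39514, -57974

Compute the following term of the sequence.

-82240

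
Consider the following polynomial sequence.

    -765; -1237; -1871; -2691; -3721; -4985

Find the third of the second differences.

-210

First differences: -472, -634, -820, -1030, -1264
Second differences: -162, -186, -210, -234
Third differences: -24, -24, -24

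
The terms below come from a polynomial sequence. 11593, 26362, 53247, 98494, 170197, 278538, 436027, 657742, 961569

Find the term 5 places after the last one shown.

4565194

First differences: 14769, 26885, 45247, 71703, 108341, 157489, 221715, 303827
Second differences: 12116, 18362, 26456, 36638, 49148, 64226, 82112
Third differences: 6246, 8094, 10182, 12510, 15078, 17886
Fourth differences: 1848, 2088, 2328, 2568, 2808
Fifth differences: 240, 240, 240, 240
Constant fifth difference = 240, so extend:
2808 + 240 = 3048;  17886 + 3048 = 20934;  82112 + 20934 = 103046;  303827 + 103046 = 406873;  961569 + 406873 = 1368442
3048 + 240 = 3288;  20934 + 3288 = 24222;  103046 + 24222 = 127268;  406873 + 127268 = 534141;  1368442 + 534141 = 1902583
3288 + 240 = 3528;  24222 + 3528 = 27750;  127268 + 27750 = 155018;  534141 + 155018 = 689159;  1902583 + 689159 = 2591742
3528 + 240 = 3768;  27750 + 3768 = 31518;  155018 + 31518 = 186536;  689159 + 186536 = 875695;  2591742 + 875695 = 3467437
3768 + 240 = 4008;  31518 + 4008 = 35526;  186536 + 35526 = 222062;  875695 + 222062 = 1097757;  3467437 + 1097757 = 4565194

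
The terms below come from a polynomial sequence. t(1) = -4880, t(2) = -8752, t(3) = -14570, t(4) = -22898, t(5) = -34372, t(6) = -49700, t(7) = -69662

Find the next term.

-95110

-3872, -5818, -8328, -11474, -15328, -19962
-1946, -2510, -3146, -3854, -4634
-564, -636, -708, -780
-72, -72, -72
The fourth differences are constant (-72).
-780 − 72 = -852;  -4634 − 852 = -5486;  -19962 − 5486 = -25448;  -69662 − 25448 = -95110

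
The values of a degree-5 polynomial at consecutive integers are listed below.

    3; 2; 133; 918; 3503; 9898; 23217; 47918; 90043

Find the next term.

157458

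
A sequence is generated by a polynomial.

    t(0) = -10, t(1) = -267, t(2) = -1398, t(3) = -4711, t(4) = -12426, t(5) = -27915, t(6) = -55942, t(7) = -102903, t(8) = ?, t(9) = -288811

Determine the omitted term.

Using the first 8 terms:
Δ: -257, -1131, -3313, -7715, -15489, -28027, -46961
Δ²: -874, -2182, -4402, -7774, -12538, -18934
Δ³: -1308, -2220, -3372, -4764, -6396
Δ⁴: -912, -1152, -1392, -1632
Δ⁵: -240, -240, -240
Constant fifth difference = -240.
Extend forward: -1632 − 240 = -1872;  -6396 − 1872 = -8268;  -18934 − 8268 = -27202;  -46961 − 27202 = -74163;  -102903 − 74163 = -177066

-177066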